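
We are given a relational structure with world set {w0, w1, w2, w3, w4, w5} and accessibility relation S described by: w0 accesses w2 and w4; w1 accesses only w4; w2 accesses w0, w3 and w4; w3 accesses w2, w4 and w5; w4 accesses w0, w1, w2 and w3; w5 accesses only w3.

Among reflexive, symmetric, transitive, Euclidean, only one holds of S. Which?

Reflexive: no — w0 is not related to itself.
Symmetric: yes — every pair in S has its reverse in S.
Transitive: no — w0 S w2 and w2 S w3, but not w0 S w3.
Euclidean: no — w2 S w0 and w2 S w3, but not w0 S w3.
Only symmetric holds.

symmetric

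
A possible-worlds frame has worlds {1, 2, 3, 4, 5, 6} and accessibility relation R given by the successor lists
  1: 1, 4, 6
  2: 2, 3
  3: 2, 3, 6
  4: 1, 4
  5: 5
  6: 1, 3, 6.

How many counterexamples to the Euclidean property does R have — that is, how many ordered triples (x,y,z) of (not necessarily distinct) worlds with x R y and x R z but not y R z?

Enumerating: (1,4,6), (1,6,4), (3,2,6), (3,6,2), (6,1,3), (6,3,1).

6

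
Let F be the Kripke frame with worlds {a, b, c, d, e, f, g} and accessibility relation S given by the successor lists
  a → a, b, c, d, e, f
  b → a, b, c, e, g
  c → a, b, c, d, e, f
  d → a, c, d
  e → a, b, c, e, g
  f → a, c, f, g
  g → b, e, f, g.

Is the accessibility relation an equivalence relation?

Reflexive: yes — every world is S-related to itself.
Symmetric: yes — every pair in S has its reverse in S.
Transitive: no — a S b and b S g, but not a S g.
So S is not an equivalence relation.

No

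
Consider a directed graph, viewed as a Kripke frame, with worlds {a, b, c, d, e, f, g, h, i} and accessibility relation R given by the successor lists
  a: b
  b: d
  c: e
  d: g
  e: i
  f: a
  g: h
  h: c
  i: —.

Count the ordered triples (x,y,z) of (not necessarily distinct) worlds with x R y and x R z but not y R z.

8

Enumerating: (a,b,b), (b,d,d), (c,e,e), (d,g,g), (e,i,i), (f,a,a), (g,h,h), (h,c,c).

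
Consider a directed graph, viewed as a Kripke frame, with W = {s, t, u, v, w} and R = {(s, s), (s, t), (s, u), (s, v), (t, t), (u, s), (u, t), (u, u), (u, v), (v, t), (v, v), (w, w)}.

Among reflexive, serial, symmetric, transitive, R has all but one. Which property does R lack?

symmetric

Reflexive: yes — every world is R-related to itself.
Serial: yes — every world has a successor (e.g. s R s).
Symmetric: no — s R t but not t R s.
Transitive: yes — every two-step R-path is closed by a direct edge.
Only symmetric fails.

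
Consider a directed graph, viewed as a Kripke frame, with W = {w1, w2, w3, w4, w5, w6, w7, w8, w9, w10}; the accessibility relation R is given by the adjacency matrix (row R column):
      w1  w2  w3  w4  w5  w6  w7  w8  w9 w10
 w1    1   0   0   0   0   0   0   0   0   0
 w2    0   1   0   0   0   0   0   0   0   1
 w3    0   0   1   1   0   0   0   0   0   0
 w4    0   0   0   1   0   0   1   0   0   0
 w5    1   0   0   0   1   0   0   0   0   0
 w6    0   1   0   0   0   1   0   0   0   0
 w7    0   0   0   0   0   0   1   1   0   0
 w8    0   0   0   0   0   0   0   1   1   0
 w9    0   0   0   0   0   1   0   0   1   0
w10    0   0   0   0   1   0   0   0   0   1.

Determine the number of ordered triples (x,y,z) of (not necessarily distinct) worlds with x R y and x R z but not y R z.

Enumerating: (w10,w5,w10), (w2,w10,w2), (w3,w4,w3), (w4,w7,w4), (w5,w1,w5), (w6,w2,w6), (w7,w8,w7), (w8,w9,w8), (w9,w6,w9).

9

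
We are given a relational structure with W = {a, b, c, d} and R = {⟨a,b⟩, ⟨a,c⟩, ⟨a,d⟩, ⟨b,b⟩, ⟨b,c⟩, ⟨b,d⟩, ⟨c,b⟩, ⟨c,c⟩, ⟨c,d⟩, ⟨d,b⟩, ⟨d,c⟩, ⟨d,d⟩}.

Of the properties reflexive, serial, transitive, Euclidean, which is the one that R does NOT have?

Reflexive: no — a is not related to itself.
Serial: yes — every world has a successor (e.g. a R b).
Transitive: yes — every two-step R-path is closed by a direct edge.
Euclidean: yes — any two successors of a common world are R-related.
Only reflexive fails.

reflexive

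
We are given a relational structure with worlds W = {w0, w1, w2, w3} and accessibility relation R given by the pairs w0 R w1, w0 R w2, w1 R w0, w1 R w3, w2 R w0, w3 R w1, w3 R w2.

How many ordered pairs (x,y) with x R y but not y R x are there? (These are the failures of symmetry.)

Enumerating: (w3,w2).

1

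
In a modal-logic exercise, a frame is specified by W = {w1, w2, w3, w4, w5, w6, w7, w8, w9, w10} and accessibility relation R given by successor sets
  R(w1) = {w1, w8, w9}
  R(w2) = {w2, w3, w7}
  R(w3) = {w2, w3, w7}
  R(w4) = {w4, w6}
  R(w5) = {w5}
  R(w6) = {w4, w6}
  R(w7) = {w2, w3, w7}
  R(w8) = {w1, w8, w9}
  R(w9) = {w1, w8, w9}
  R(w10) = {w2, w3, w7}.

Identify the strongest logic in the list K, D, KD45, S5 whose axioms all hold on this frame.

Serial (axiom D): yes — every world has a successor (e.g. w1 R w1).
Euclidean (axiom 5): yes — any two successors of a common world are R-related.
Transitive (axiom 4): yes — every two-step R-path is closed by a direct edge.
Reflexive (axiom T): no — w10 is not related to itself.
So F validates K, D, KD45; S5 would additionally require R to be reflexive. The strongest is KD45.

KD45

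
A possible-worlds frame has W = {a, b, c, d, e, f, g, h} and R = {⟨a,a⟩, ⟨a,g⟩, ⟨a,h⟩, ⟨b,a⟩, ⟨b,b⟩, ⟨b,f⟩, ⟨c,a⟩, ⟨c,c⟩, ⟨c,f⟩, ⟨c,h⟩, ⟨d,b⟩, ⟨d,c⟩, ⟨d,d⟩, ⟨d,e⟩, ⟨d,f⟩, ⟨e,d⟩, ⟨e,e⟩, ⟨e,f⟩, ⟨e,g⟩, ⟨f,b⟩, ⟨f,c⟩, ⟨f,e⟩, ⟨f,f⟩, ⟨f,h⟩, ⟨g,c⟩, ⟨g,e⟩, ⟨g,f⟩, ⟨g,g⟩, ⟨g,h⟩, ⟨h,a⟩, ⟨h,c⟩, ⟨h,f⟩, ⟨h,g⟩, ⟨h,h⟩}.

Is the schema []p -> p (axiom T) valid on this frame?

Axiom T corresponds to the accessibility relation being reflexive.
Reflexive: yes — every world is R-related to itself.

Yes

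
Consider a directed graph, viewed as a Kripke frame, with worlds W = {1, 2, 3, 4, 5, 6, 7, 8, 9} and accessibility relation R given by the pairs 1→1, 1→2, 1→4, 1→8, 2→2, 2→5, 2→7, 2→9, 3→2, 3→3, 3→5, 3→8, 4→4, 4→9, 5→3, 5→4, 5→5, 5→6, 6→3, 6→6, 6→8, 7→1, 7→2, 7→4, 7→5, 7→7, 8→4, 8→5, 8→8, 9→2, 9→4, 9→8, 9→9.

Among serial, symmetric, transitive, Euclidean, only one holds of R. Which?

Serial: yes — every world has a successor (e.g. 1 R 1).
Symmetric: no — 1 R 2 but not 2 R 1.
Transitive: no — 1 R 2 and 2 R 5, but not 1 R 5.
Euclidean: no — 1 R 2 and 1 R 4, but not 2 R 4.
Only serial holds.

serial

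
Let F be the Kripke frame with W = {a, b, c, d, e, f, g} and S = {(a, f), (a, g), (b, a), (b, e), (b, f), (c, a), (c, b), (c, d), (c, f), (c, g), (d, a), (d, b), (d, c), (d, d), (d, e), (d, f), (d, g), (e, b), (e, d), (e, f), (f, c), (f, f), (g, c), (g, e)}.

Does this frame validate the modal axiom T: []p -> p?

No

Axiom T corresponds to the accessibility relation being reflexive.
Reflexive: no — a is not related to itself.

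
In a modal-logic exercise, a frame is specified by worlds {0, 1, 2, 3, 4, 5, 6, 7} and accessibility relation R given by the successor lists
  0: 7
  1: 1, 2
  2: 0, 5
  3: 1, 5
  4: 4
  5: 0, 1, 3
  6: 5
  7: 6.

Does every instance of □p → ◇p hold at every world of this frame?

Axiom D corresponds to the accessibility relation being serial.
Serial: yes — every world has a successor (e.g. 0 R 7).

Yes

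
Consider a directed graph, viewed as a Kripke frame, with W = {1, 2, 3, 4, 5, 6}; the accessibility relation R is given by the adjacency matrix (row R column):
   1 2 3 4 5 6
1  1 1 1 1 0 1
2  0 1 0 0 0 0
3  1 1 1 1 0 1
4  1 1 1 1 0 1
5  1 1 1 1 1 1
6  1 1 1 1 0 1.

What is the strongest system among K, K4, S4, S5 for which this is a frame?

Transitive (axiom 4): yes — every two-step R-path is closed by a direct edge.
Reflexive (axiom T): yes — every world is R-related to itself.
Euclidean (axiom 5): no — 1 R 2 and 1 R 3, but not 2 R 3.
So F validates K, K4, S4; S5 would additionally require R to be Euclidean. The strongest is S4.

S4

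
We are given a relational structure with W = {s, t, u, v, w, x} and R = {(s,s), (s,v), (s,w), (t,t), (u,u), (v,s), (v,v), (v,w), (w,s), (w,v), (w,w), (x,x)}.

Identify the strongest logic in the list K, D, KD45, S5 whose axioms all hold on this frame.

Serial (axiom D): yes — every world has a successor (e.g. s R s).
Euclidean (axiom 5): yes — any two successors of a common world are R-related.
Transitive (axiom 4): yes — every two-step R-path is closed by a direct edge.
Reflexive (axiom T): yes — every world is R-related to itself.
So F validates K, D, KD45, S5. The strongest is S5.

S5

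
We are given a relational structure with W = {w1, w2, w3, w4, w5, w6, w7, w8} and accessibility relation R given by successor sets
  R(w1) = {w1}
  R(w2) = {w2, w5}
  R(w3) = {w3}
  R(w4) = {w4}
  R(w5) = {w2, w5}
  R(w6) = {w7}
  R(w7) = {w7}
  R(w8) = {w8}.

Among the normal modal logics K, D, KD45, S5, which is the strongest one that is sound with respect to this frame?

KD45

Serial (axiom D): yes — every world has a successor (e.g. w1 R w1).
Euclidean (axiom 5): yes — any two successors of a common world are R-related.
Transitive (axiom 4): yes — every two-step R-path is closed by a direct edge.
Reflexive (axiom T): no — w6 is not related to itself.
So F validates K, D, KD45; S5 would additionally require R to be reflexive. The strongest is KD45.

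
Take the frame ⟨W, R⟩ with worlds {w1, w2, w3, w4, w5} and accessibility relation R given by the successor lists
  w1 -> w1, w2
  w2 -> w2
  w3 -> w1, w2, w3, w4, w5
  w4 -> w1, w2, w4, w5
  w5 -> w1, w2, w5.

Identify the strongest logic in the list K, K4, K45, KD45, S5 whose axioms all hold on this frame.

K4

Transitive (axiom 4): yes — every two-step R-path is closed by a direct edge.
Euclidean (axiom 5): no — w3 R w1 and w3 R w4, but not w1 R w4.
Serial (axiom D): yes — every world has a successor (e.g. w1 R w1).
Reflexive (axiom T): yes — every world is R-related to itself.
So F validates K, K4; K45 would additionally require R to be Euclidean. The strongest is K4.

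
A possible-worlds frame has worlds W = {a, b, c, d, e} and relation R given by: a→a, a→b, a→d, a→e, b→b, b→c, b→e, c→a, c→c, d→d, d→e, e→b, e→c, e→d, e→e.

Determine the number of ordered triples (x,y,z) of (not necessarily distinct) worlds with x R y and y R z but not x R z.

10

Enumerating: (a,b,c), (a,e,c), (b,c,a), (b,e,d), (c,a,b), (c,a,d), (c,a,e), (d,e,b), (d,e,c), (e,c,a).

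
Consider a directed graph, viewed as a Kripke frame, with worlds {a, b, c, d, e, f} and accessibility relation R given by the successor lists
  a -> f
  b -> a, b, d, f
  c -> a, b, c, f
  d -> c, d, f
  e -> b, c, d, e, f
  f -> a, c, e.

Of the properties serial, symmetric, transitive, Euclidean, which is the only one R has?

Serial: yes — every world has a successor (e.g. a R f).
Symmetric: no — b R a but not a R b.
Transitive: no — a R f and f R c, but not a R c.
Euclidean: no — b R a and b R d, but not a R d.
Only serial holds.

serial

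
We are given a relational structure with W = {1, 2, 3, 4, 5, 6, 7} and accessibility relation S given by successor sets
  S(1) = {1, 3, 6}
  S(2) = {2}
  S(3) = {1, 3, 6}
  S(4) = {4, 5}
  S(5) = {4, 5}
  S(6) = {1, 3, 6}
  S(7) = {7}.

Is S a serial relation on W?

Serial: yes — every world has a successor (e.g. 1 S 1).

Yes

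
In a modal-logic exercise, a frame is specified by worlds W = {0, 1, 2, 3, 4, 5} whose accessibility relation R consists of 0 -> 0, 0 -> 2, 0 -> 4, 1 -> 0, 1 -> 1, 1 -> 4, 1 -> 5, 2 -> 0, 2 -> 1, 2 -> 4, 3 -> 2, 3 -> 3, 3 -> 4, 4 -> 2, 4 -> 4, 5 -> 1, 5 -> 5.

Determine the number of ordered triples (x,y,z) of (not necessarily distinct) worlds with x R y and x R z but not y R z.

Enumerating: (0,2,2), (0,4,0), (1,0,1), (1,0,5), (1,4,0), (1,4,1), (1,4,5), (1,5,0), (1,5,4), (2,0,1), (2,4,0), (2,4,1), (3,2,2), (3,2,3), (3,4,3), (4,2,2).

16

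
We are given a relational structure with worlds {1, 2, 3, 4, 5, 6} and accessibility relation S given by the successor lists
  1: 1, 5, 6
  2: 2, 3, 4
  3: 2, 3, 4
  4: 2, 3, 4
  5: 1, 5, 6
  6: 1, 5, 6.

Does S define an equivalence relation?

Yes

Reflexive: yes — every world is S-related to itself.
Symmetric: yes — every pair in S has its reverse in S.
Transitive: yes — every two-step S-path is closed by a direct edge.
So S is an equivalence relation.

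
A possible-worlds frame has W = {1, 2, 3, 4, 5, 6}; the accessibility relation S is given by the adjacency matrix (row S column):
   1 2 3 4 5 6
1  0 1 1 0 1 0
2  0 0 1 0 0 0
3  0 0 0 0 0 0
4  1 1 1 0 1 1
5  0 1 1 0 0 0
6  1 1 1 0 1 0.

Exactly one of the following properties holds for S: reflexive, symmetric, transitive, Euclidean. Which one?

transitive

Reflexive: no — 1 is not related to itself.
Symmetric: no — 1 S 2 but not 2 S 1.
Transitive: yes — every two-step S-path is closed by a direct edge.
Euclidean: no — 1 S 2 and 1 S 5, but not 2 S 5.
Only transitive holds.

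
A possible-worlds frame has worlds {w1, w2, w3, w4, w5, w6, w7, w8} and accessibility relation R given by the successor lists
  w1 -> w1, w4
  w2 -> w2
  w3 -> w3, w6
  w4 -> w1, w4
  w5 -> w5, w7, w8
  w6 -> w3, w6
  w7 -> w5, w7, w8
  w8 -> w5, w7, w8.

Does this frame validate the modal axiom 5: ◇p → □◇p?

Yes

Axiom 5 corresponds to the accessibility relation being Euclidean.
Euclidean: yes — any two successors of a common world are R-related.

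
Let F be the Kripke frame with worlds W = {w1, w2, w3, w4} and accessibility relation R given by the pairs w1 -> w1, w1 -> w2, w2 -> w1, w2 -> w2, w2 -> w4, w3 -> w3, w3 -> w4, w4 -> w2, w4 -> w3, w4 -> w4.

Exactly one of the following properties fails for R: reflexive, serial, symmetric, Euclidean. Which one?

Reflexive: yes — every world is R-related to itself.
Serial: yes — every world has a successor (e.g. w1 R w1).
Symmetric: yes — every pair in R has its reverse in R.
Euclidean: no — w2 R w1 and w2 R w4, but not w1 R w4.
Only Euclidean fails.

Euclidean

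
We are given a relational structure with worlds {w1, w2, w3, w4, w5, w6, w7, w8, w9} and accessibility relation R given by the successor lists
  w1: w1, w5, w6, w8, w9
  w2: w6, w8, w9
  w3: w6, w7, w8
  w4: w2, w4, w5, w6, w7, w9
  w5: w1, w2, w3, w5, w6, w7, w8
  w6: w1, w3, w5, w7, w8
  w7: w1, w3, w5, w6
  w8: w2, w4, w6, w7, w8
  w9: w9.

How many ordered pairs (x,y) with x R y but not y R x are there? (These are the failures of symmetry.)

16

Enumerating: (w1,w8), (w1,w9), (w2,w6), (w2,w9), (w3,w8), (w4,w2), (w4,w5), (w4,w6), (w4,w7), (w4,w9), (w5,w2), (w5,w3), (w5,w8), (w7,w1), (w8,w4), (w8,w7).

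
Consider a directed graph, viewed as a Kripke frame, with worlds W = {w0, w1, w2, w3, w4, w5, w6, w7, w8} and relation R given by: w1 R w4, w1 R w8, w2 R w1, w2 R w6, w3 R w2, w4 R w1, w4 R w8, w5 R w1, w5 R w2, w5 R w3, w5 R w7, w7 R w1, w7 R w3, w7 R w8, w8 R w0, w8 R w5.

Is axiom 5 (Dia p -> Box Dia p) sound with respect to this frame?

No

The schema 5 characterises exactly the Euclidean frames.
Euclidean: no — w1 R w8 and w1 R w4, but not w8 R w4.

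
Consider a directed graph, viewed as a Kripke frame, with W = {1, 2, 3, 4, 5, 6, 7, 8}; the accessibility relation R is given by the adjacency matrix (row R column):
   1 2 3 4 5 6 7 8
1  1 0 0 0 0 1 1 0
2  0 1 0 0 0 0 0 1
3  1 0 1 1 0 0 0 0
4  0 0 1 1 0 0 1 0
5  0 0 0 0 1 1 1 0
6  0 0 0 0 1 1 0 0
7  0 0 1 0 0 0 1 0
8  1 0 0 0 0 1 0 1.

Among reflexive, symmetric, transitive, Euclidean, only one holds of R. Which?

reflexive

Reflexive: yes — every world is R-related to itself.
Symmetric: no — 1 R 6 but not 6 R 1.
Transitive: no — 1 R 6 and 6 R 5, but not 1 R 5.
Euclidean: no — 1 R 6 and 1 R 7, but not 6 R 7.
Only reflexive holds.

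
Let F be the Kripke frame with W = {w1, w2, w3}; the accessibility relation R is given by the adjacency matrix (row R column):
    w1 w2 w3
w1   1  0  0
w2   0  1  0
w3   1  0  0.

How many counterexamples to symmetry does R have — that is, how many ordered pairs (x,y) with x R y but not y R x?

Enumerating: (w3,w1).

1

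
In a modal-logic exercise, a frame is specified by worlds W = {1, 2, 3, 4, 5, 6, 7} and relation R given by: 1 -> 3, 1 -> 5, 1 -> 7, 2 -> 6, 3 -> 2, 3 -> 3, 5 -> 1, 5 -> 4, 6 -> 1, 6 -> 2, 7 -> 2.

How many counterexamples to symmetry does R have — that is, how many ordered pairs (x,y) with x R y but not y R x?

6

Enumerating: (1,3), (1,7), (3,2), (5,4), (6,1), (7,2).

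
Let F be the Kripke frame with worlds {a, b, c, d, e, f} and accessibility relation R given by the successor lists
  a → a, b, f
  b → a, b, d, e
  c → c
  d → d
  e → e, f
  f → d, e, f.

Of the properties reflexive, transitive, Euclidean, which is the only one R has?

Reflexive: yes — every world is R-related to itself.
Transitive: no — a R b and b R d, but not a R d.
Euclidean: no — a R b and a R f, but not b R f.
Only reflexive holds.

reflexive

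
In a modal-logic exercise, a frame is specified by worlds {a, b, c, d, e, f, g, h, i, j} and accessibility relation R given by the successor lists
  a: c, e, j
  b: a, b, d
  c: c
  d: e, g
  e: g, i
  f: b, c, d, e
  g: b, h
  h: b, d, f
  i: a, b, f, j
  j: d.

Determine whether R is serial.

Serial: yes — every world has a successor (e.g. a R c).

Yes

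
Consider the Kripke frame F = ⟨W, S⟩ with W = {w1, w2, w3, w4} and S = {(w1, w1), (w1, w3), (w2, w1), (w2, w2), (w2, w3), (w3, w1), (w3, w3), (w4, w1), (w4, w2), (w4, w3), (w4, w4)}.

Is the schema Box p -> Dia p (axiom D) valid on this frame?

The schema D characterises exactly the serial frames.
Serial: yes — every world has a successor (e.g. w1 S w1).

Yes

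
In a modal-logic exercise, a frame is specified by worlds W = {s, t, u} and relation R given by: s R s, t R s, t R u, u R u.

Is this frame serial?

Yes

Serial: yes — every world has a successor (e.g. s R s).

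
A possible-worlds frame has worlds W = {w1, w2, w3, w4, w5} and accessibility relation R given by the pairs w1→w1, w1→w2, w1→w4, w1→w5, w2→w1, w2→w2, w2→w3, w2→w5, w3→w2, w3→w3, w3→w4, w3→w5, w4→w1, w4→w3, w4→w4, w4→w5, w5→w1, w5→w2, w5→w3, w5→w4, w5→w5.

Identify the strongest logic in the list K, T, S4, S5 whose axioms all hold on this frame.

Reflexive (axiom T): yes — every world is R-related to itself.
Transitive (axiom 4): no — w1 R w2 and w2 R w3, but not w1 R w3.
Euclidean (axiom 5): no — w1 R w2 and w1 R w4, but not w2 R w4.
So F validates K, T; S4 would additionally require R to be transitive. The strongest is T.

T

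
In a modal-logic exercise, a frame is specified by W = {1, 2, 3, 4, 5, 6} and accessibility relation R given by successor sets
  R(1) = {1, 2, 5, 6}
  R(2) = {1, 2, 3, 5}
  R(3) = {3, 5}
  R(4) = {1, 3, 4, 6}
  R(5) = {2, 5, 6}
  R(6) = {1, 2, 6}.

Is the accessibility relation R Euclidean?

Euclidean: no — 1 R 2 and 1 R 6, but not 2 R 6.

No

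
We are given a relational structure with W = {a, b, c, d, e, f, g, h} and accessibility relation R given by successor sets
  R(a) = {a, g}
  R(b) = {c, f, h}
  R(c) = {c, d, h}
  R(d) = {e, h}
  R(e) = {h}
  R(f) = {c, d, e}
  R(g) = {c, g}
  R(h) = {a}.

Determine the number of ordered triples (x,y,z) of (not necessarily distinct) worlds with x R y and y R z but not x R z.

Enumerating: (a,g,c), (b,c,d), (b,f,d), (b,f,e), (b,h,a), (c,d,e), (c,h,a), (d,h,a), (e,h,a), (f,c,h), (f,d,h), (f,e,h), (g,c,d), (g,c,h), (h,a,g).

15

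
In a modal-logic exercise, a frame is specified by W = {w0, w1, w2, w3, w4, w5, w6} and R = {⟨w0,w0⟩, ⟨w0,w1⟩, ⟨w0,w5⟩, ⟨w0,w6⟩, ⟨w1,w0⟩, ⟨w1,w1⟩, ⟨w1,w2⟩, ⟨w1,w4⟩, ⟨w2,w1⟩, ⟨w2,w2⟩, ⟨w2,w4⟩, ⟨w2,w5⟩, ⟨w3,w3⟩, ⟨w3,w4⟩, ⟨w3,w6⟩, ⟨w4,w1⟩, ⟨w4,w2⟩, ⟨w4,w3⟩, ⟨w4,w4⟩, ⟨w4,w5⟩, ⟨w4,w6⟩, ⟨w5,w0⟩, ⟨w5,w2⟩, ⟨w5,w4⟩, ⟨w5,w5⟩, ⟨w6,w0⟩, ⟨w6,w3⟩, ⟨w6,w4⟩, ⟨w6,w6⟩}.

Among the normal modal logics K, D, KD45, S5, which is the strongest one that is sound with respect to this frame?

D

Serial (axiom D): yes — every world has a successor (e.g. w0 R w0).
Euclidean (axiom 5): no — w0 R w1 and w0 R w5, but not w1 R w5.
Transitive (axiom 4): no — w0 R w1 and w1 R w2, but not w0 R w2.
Reflexive (axiom T): yes — every world is R-related to itself.
So F validates K, D; KD45 would additionally require R to be Euclidean and transitive. The strongest is D.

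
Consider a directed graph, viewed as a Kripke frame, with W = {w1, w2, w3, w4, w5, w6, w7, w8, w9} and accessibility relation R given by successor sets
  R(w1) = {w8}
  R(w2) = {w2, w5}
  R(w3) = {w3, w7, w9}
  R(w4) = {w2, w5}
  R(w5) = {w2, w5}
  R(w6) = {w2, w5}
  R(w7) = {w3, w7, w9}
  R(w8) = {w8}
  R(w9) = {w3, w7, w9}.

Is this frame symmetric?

Symmetric: no — w1 R w8 but not w8 R w1.

No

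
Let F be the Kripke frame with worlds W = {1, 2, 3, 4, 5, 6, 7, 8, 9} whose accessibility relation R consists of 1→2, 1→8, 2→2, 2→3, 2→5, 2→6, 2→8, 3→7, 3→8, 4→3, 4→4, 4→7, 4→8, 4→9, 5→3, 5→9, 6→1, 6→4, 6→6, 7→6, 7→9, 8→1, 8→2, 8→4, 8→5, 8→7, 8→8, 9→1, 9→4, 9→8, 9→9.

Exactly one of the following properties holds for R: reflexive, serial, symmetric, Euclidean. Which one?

serial

Reflexive: no — 1 is not related to itself.
Serial: yes — every world has a successor (e.g. 1 R 2).
Symmetric: no — 1 R 2 but not 2 R 1.
Euclidean: no — 2 R 3 and 2 R 5, but not 3 R 5.
Only serial holds.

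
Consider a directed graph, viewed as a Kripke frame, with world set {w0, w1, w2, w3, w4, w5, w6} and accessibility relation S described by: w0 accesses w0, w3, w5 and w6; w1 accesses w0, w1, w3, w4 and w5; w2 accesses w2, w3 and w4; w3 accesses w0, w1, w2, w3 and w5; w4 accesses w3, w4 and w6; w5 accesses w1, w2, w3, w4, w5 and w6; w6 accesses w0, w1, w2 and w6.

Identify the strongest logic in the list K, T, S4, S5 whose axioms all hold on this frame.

Reflexive (axiom T): yes — every world is S-related to itself.
Transitive (axiom 4): no — w0 S w3 and w3 S w1, but not w0 S w1.
Euclidean (axiom 5): no — w0 S w3 and w0 S w6, but not w3 S w6.
So F validates K, T; S4 would additionally require S to be transitive. The strongest is T.

T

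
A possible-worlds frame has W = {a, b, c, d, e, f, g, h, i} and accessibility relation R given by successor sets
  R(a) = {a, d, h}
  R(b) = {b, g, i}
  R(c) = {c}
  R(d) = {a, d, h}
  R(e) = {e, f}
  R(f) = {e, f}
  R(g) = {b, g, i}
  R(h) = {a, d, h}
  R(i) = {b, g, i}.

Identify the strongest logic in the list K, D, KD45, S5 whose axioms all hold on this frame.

S5

Serial (axiom D): yes — every world has a successor (e.g. a R a).
Euclidean (axiom 5): yes — any two successors of a common world are R-related.
Transitive (axiom 4): yes — every two-step R-path is closed by a direct edge.
Reflexive (axiom T): yes — every world is R-related to itself.
So F validates K, D, KD45, S5. The strongest is S5.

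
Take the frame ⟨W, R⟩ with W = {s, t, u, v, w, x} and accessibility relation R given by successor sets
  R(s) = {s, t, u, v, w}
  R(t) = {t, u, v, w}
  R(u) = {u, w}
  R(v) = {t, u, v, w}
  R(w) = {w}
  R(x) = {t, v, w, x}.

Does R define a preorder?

Reflexive: yes — every world is R-related to itself.
Transitive: no — x R t and t R u, but not x R u.
So R is not a preorder.

No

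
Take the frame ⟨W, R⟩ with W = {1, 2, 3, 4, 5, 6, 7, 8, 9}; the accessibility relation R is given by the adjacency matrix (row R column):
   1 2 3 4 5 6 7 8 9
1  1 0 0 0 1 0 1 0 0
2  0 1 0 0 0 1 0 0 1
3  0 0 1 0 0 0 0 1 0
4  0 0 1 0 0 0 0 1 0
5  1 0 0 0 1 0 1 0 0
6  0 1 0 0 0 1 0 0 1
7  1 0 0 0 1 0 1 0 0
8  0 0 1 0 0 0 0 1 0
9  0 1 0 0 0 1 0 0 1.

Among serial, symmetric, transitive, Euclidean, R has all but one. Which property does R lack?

symmetric

Serial: yes — every world has a successor (e.g. 1 R 1).
Symmetric: no — 4 R 3 but not 3 R 4.
Transitive: yes — every two-step R-path is closed by a direct edge.
Euclidean: yes — any two successors of a common world are R-related.
Only symmetric fails.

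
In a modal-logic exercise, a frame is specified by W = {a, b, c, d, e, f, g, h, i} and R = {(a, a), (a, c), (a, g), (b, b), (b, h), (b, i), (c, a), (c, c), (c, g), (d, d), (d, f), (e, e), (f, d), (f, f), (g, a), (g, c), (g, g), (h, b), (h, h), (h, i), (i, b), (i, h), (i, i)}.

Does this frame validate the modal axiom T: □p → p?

Yes

By correspondence theory, T is valid on a frame iff R is reflexive.
Reflexive: yes — every world is R-related to itself.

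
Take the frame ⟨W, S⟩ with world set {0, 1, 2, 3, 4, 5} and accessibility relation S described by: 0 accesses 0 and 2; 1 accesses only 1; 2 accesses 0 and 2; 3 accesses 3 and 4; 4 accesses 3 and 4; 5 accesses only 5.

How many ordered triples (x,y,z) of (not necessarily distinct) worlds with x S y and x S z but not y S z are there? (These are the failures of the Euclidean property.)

S is Euclidean; there are no such tuples.

0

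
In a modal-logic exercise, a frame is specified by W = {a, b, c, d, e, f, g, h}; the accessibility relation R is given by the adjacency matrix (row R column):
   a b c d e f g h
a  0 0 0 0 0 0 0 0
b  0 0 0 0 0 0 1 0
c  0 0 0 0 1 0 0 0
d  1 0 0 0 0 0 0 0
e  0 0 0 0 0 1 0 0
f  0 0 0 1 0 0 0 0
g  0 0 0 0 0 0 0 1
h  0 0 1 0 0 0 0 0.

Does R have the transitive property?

Transitive: no — b R g and g R h, but not b R h.

No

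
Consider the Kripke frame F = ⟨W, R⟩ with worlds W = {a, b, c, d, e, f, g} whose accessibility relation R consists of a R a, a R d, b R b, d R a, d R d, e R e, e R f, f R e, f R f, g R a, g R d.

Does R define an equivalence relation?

Reflexive: no — c is not related to itself.
Symmetric: no — g R a but not a R g.
Transitive: yes — every two-step R-path is closed by a direct edge.
So R is not an equivalence relation.

No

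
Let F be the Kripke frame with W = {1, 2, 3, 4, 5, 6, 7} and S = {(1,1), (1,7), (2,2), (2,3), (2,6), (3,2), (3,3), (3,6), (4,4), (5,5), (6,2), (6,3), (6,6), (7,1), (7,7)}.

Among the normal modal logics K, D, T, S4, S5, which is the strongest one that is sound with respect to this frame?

S5

Serial (axiom D): yes — every world has a successor (e.g. 1 S 1).
Reflexive (axiom T): yes — every world is S-related to itself.
Transitive (axiom 4): yes — every two-step S-path is closed by a direct edge.
Euclidean (axiom 5): yes — any two successors of a common world are S-related.
So F validates K, D, T, S4, S5. The strongest is S5.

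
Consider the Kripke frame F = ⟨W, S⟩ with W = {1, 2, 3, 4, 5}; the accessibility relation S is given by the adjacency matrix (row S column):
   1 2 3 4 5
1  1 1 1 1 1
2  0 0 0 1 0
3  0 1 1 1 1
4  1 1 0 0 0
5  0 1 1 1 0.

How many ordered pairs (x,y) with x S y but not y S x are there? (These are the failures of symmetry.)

Enumerating: (1,2), (1,3), (1,5), (3,2), (3,4), (5,2), (5,4).

7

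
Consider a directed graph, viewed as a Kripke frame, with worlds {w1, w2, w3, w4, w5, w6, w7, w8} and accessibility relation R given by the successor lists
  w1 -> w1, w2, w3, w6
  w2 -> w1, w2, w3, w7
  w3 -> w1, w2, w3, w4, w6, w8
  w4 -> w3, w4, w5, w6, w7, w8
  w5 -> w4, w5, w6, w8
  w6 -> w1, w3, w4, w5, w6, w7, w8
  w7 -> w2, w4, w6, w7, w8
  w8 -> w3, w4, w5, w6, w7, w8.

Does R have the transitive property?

No

Transitive: no — w1 R w2 and w2 R w7, but not w1 R w7.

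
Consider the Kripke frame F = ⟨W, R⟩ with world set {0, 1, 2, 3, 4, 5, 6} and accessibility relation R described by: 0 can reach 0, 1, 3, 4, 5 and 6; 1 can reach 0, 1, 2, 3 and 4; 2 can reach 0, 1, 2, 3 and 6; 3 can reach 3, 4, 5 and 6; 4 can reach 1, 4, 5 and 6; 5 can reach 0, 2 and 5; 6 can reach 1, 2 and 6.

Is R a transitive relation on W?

No

Transitive: no — 0 R 1 and 1 R 2, but not 0 R 2.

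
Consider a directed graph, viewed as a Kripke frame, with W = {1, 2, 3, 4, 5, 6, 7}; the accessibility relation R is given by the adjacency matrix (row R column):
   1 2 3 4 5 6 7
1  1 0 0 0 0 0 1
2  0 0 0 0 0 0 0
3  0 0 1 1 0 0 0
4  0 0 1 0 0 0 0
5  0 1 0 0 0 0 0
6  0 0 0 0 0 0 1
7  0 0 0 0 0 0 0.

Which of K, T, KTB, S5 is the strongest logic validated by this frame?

Reflexive (axiom T): no — 2 is not related to itself.
Symmetric (axiom B): no — 1 R 7 but not 7 R 1.
Euclidean (axiom 5): no — 1 R 7 and 1 R 1, but not 7 R 1.
So F validates K; T would additionally require R to be reflexive. The strongest is K.

K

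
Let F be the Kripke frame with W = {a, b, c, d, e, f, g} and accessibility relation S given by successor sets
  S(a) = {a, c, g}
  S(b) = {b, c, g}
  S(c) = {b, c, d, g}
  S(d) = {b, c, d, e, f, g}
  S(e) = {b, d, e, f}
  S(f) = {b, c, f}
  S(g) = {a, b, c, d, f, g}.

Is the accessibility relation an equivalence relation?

Reflexive: yes — every world is S-related to itself.
Symmetric: no — a S c but not c S a.
Transitive: no — a S c and c S b, but not a S b.
So S is not an equivalence relation.

No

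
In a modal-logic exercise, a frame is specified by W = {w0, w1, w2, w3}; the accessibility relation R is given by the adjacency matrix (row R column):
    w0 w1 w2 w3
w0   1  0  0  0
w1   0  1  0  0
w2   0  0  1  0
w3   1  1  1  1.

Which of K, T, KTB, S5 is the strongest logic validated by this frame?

Reflexive (axiom T): yes — every world is R-related to itself.
Symmetric (axiom B): no — w3 R w0 but not w0 R w3.
Euclidean (axiom 5): no — w3 R w0 and w3 R w1, but not w0 R w1.
So F validates K, T; KTB would additionally require R to be symmetric. The strongest is T.

T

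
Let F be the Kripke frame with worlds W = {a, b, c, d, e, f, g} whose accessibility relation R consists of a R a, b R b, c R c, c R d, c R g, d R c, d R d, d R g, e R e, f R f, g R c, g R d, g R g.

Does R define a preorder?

Reflexive: yes — every world is R-related to itself.
Transitive: yes — every two-step R-path is closed by a direct edge.
So R is a preorder.

Yes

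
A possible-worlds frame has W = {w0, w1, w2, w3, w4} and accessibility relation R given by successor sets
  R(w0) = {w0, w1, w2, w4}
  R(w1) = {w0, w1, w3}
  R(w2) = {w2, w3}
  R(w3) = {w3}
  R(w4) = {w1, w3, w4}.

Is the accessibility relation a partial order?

Reflexive: yes — every world is R-related to itself.
Transitive: no — w0 R w1 and w1 R w3, but not w0 R w3.
Antisymmetric: no — w0 R w1 and w1 R w0 with w0 ≠ w1.
So R is not a partial order.

No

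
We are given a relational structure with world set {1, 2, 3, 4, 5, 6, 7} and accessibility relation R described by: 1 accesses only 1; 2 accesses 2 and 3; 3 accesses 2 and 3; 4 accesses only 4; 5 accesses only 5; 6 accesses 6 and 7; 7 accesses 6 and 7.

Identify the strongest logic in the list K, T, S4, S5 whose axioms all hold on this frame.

Reflexive (axiom T): yes — every world is R-related to itself.
Transitive (axiom 4): yes — every two-step R-path is closed by a direct edge.
Euclidean (axiom 5): yes — any two successors of a common world are R-related.
So F validates K, T, S4, S5. The strongest is S5.

S5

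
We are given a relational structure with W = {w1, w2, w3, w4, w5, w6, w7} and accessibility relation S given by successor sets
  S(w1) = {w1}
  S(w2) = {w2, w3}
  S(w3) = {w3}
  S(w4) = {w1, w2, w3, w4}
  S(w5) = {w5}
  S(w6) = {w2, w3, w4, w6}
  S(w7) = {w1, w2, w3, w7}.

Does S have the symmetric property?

Symmetric: no — w2 S w3 but not w3 S w2.

No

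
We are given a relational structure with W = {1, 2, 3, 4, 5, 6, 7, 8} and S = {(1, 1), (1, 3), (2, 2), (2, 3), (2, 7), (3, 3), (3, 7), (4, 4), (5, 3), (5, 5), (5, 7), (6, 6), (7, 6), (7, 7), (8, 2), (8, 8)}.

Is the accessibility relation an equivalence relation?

No

Reflexive: yes — every world is S-related to itself.
Symmetric: no — 1 S 3 but not 3 S 1.
Transitive: no — 1 S 3 and 3 S 7, but not 1 S 7.
So S is not an equivalence relation.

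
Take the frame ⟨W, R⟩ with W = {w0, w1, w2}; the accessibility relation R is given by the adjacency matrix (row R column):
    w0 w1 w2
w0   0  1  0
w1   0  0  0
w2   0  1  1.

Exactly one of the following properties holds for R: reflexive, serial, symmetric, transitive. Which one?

Reflexive: no — w0 is not related to itself.
Serial: no — w1 has no R-successor.
Symmetric: no — w0 R w1 but not w1 R w0.
Transitive: yes — every two-step R-path is closed by a direct edge.
Only transitive holds.

transitive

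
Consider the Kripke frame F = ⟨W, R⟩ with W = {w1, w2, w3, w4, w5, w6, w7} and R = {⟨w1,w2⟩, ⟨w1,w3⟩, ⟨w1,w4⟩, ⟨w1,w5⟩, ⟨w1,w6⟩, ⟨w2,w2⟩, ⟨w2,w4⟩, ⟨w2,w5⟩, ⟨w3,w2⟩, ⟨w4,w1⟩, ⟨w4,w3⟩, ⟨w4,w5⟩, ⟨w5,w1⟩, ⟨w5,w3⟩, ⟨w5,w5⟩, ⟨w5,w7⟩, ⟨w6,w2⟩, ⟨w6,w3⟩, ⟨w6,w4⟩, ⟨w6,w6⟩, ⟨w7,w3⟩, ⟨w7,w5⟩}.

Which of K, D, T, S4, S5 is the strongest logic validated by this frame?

D

Serial (axiom D): yes — every world has a successor (e.g. w1 R w2).
Reflexive (axiom T): no — w1 is not related to itself.
Transitive (axiom 4): no — w1 R w5 and w5 R w7, but not w1 R w7.
Euclidean (axiom 5): no — w1 R w2 and w1 R w3, but not w2 R w3.
So F validates K, D; T would additionally require R to be reflexive. The strongest is D.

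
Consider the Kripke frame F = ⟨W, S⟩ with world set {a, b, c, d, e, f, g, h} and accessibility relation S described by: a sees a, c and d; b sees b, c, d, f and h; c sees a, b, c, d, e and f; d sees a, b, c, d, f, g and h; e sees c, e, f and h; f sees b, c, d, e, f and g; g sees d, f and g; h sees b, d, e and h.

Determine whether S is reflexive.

Reflexive: yes — every world is S-related to itself.

Yes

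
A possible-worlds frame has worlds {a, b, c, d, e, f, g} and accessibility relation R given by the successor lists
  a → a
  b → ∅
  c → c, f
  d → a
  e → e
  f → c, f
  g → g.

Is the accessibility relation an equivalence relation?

No

Reflexive: no — b is not related to itself.
Symmetric: no — d R a but not a R d.
Transitive: yes — every two-step R-path is closed by a direct edge.
So R is not an equivalence relation.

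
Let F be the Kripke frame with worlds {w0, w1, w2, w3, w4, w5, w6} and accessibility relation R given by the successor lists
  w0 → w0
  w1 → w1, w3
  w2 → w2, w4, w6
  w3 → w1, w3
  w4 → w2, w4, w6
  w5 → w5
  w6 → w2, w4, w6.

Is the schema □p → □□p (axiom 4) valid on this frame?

Yes

The schema 4 characterises exactly the transitive frames.
Transitive: yes — every two-step R-path is closed by a direct edge.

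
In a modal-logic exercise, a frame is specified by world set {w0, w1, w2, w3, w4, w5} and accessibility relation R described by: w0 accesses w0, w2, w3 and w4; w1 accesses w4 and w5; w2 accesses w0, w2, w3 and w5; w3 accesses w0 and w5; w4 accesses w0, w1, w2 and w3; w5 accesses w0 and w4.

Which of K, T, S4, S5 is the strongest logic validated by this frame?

Reflexive (axiom T): no — w1 is not related to itself.
Transitive (axiom 4): no — w0 R w2 and w2 R w5, but not w0 R w5.
Euclidean (axiom 5): no — w0 R w2 and w0 R w4, but not w2 R w4.
So F validates K; T would additionally require R to be reflexive. The strongest is K.

K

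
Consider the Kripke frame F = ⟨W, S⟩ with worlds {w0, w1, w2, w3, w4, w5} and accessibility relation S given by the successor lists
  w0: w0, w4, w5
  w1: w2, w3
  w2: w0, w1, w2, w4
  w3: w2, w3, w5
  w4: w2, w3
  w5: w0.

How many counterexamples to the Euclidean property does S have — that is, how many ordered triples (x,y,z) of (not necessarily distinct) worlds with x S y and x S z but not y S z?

20

Enumerating: (w0,w4,w0), (w0,w4,w4), (w0,w4,w5), (w0,w5,w4), (w0,w5,w5), (w1,w2,w3), (w2,w0,w1), (w2,w0,w2), (w2,w1,w0), (w2,w1,w1), (w2,w1,w4), (w2,w4,w0), … and 8 more.
Total: 20.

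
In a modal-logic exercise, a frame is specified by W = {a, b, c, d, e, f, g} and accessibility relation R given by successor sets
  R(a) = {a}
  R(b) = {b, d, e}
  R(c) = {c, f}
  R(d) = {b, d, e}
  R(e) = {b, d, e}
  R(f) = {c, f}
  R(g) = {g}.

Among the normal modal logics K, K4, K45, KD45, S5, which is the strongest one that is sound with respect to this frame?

S5

Transitive (axiom 4): yes — every two-step R-path is closed by a direct edge.
Euclidean (axiom 5): yes — any two successors of a common world are R-related.
Serial (axiom D): yes — every world has a successor (e.g. a R a).
Reflexive (axiom T): yes — every world is R-related to itself.
So F validates K, K4, K45, KD45, S5. The strongest is S5.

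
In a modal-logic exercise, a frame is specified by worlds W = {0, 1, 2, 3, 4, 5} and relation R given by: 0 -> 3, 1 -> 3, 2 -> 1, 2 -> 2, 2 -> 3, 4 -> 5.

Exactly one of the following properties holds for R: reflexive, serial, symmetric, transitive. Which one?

transitive

Reflexive: no — 0 is not related to itself.
Serial: no — 3 has no R-successor.
Symmetric: no — 0 R 3 but not 3 R 0.
Transitive: yes — every two-step R-path is closed by a direct edge.
Only transitive holds.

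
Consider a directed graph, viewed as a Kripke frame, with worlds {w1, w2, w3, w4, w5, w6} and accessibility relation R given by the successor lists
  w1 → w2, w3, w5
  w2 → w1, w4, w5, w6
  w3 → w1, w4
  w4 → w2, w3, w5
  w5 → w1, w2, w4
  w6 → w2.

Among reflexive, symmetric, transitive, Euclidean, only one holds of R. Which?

Reflexive: no — w1 is not related to itself.
Symmetric: yes — every pair in R has its reverse in R.
Transitive: no — w1 R w2 and w2 R w4, but not w1 R w4.
Euclidean: no — w1 R w2 and w1 R w3, but not w2 R w3.
Only symmetric holds.

symmetric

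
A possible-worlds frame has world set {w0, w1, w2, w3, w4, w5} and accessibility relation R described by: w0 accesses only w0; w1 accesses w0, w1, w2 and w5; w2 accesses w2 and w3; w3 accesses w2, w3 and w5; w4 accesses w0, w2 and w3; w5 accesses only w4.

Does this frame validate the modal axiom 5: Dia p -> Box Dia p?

The schema 5 characterises exactly the Euclidean frames.
Euclidean: no — w1 R w0 and w1 R w2, but not w0 R w2.

No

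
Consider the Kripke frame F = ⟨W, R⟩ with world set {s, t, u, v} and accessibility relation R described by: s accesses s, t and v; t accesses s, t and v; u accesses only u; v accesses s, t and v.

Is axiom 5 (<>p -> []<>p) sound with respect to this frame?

Yes

Axiom 5 corresponds to the accessibility relation being Euclidean.
Euclidean: yes — any two successors of a common world are R-related.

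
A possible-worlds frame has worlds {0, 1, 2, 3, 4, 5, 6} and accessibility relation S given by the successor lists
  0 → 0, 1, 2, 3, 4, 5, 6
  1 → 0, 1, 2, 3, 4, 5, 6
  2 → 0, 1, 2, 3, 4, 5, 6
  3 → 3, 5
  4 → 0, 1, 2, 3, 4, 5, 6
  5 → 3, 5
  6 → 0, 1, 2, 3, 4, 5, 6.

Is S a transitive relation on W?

Yes

Transitive: yes — every two-step S-path is closed by a direct edge.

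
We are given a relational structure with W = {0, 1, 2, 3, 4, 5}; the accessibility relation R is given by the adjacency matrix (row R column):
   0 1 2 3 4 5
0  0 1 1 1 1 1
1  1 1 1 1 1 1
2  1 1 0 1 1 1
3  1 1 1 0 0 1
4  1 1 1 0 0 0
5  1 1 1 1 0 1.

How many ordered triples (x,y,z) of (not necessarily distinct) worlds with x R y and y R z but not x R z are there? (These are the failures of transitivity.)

29

Enumerating: (0,1,0), (0,2,0), (0,3,0), (0,4,0), (0,5,0), (2,0,2), (2,1,2), (2,3,2), (2,4,2), (2,5,2), (3,0,3), (3,0,4), … and 17 more.
Total: 29.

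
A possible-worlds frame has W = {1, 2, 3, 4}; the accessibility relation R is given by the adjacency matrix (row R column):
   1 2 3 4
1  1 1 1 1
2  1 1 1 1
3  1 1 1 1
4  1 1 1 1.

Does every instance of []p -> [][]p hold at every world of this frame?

Yes

By correspondence theory, 4 is valid on a frame iff R is transitive.
Transitive: yes — every two-step R-path is closed by a direct edge.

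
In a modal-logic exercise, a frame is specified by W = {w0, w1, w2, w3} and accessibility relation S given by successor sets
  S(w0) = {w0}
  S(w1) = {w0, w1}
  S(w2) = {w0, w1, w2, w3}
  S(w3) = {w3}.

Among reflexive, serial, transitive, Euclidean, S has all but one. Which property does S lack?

Euclidean

Reflexive: yes — every world is S-related to itself.
Serial: yes — every world has a successor (e.g. w0 S w0).
Transitive: yes — every two-step S-path is closed by a direct edge.
Euclidean: no — w2 S w0 and w2 S w1, but not w0 S w1.
Only Euclidean fails.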